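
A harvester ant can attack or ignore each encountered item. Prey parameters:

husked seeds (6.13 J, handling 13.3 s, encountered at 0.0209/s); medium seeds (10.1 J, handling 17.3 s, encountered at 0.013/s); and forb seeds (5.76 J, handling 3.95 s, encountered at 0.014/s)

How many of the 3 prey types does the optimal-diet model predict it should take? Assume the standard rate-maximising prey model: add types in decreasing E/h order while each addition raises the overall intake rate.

Profitabilities (E/h, J/s): forb seeds 1.46, medium seeds 0.584, husked seeds 0.461. Add prey in this order while the next type's profitability exceeds the intake rate on those already taken.
Rate on top 1: 0.07641. medium seeds: 0.584 > 0.07641 → include.
Rate on top 2: 0.1656. husked seeds: 0.461 > 0.1656 → include.
Optimal diet: forb seeds, medium seeds, husked seeds — 3 of 3 types.

3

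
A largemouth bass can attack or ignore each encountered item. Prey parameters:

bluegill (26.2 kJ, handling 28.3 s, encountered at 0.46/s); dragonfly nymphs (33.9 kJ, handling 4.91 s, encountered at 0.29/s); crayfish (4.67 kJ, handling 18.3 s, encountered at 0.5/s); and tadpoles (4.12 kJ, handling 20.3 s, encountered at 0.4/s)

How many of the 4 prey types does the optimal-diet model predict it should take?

1

Profitabilities (E/h, kJ/s): dragonfly nymphs 6.9, bluegill 0.926, crayfish 0.255, tadpoles 0.203. Add prey in this order while the next type's profitability exceeds the intake rate on those already taken.
Rate on top 1: 4.056. bluegill: 0.926 < 4.056 → exclude; stop.
Optimal diet: dragonfly nymphs — 1 of 4 types.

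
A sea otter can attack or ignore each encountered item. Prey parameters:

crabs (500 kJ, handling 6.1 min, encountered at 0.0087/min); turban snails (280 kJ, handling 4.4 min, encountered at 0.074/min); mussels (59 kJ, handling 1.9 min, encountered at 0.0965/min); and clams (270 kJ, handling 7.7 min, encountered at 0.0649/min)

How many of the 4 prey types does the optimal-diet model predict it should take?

Rank by E/h (kJ/min): crabs 82, turban snails 63.6, clams 35.1, mussels 31.1. Include each in turn until the next type's E/h falls below the running intake rate.
Rate on top 1: 4.131. turban snails: 63.6 > 4.131 → include.
Rate on top 2: 18.18. clams: 35.1 > 18.18 → include.
Rate on top 3: 22.68. mussels: 31.1 > 22.68 → include.
Optimal diet: crabs, turban snails, clams, mussels — 4 of 4 types.

4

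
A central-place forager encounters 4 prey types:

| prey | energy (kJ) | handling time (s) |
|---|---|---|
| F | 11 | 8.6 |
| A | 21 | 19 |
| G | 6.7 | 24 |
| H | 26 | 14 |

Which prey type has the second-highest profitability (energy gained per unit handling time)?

F

Profitability E/h (kJ/s): F = 11/8.6 = 1.28, A = 21/19 = 1.11, G = 6.7/24 = 0.279, H = 26/14 = 1.86.
Ranked: H > F > A > G.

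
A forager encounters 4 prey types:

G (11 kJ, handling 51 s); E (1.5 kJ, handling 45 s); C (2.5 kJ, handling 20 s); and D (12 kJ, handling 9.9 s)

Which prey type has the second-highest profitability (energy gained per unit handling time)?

Profitability E/h (kJ/s): G = 11/51 = 0.216, E = 1.5/45 = 0.0333, C = 2.5/20 = 0.125, D = 12/9.9 = 1.21.
Ranked: D > G > C > E.

G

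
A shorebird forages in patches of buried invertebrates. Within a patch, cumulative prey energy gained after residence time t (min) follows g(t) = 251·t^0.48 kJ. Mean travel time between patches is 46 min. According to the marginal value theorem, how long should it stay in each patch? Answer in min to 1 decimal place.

42.5 min

By the marginal value theorem, leave when the instantaneous gain rate g'(t) equals the habitat-wide average g(t)/(T + t).
g'(t) = 0.48·251·t^-0.52. Setting 0.48·251·t^-0.52 = 251·t^0.48/(46+t) gives 0.48(46+t) = t, so 0.52·t = 0.48×46.
t* = 0.48×46/0.52 = 42.46 min.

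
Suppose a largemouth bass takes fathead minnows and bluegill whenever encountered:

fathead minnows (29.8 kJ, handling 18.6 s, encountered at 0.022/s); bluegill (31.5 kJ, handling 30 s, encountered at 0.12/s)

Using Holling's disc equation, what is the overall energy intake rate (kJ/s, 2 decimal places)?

Energy encountered per unit search time: 0.022×29.8 + 0.12×31.5 = 4.436 kJ/s.
Handling time per unit search time: 0.022×18.6 + 0.12×30 = 4.009.
Rate = 4.436/(1 + 4.009) = 0.8855 kJ/s.

0.89 kJ/s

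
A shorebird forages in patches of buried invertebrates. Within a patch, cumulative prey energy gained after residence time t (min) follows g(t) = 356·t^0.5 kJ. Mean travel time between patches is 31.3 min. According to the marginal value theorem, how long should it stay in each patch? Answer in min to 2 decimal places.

31.30 min

Maximise g(t)/(T+t): set derivative to zero → g'(t)(T+t) = g(t).
g'(t) = 0.5·356·t^-0.5. Setting 0.5·356·t^-0.5 = 356·t^0.5/(31.3+t) gives 0.5(31.3+t) = t, so 0.50·t = 0.5×31.3.
t* = 0.5×31.3/0.50 = 31.3 min.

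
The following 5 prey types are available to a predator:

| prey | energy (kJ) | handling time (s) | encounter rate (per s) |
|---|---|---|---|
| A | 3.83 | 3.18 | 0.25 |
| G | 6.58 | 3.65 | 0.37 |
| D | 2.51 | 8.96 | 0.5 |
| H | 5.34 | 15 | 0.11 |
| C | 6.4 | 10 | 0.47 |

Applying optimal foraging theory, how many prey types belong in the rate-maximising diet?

Rank by E/h (kJ/s): G 1.8, A 1.2, C 0.64, H 0.356, D 0.28. Include each in turn until the next type's E/h falls below the running intake rate.
Rate on top 1: 1.036. A: 1.2 > 1.036 → include.
Rate on top 2: 1.078. C: 0.64 < 1.078 → exclude; stop.
Optimal diet: G, A — 2 of 5 types.

2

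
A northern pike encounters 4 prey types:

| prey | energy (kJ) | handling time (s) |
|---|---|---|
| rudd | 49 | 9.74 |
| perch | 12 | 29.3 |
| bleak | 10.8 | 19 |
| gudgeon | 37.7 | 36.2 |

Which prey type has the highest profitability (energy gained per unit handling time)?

In descending order of E/h:
rudd: 49/9.74 = 5.03 kJ/s
gudgeon: 37.7/36.2 = 1.04 kJ/s
bleak: 10.8/19 = 0.568 kJ/s
perch: 12/29.3 = 0.41 kJ/s

rudd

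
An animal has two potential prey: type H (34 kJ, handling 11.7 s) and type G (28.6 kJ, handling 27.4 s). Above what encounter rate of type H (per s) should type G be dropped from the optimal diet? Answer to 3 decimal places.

The zero-one rule: include type G iff E₂/h₂ > λE₁/(1+λh₁). Equality gives the switch point.
λE₁h₂ = E₂ + λE₂h₁ ⇒ λ = E₂/(E₁h₂ − E₂h₁) = 28.6/(931.6 − 334.6) = 0.04791 per s.

0.048 per s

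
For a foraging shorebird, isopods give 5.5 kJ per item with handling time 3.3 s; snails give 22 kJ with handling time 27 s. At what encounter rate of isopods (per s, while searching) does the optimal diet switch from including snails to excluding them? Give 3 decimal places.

The zero-one rule: include snails iff E₂/h₂ > λE₁/(1+λh₁). Equality gives the switch point.
λE₁h₂ = E₂ + λE₂h₁ ⇒ λ = E₂/(E₁h₂ − E₂h₁) = 22/(148.5 − 72.6) = 0.2899 per s.

0.290 per s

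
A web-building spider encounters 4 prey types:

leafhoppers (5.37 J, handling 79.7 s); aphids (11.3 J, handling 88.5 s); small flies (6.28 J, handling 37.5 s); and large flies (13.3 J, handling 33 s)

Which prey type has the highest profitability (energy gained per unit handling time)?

large flies

Profitability E/h (J/s): leafhoppers = 5.37/79.7 = 0.0674, aphids = 11.3/88.5 = 0.128, small flies = 6.28/37.5 = 0.167, large flies = 13.3/33 = 0.403.
Ranked: large flies > small flies > aphids > leafhoppers.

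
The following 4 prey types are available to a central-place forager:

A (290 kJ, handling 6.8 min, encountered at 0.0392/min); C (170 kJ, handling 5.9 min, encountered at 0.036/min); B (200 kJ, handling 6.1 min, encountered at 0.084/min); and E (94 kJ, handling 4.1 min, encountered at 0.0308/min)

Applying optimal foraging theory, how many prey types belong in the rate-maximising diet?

4

Profitabilities (E/h, kJ/min): A 42.6, B 32.8, C 28.8, E 22.9. Add prey in this order while the next type's profitability exceeds the intake rate on those already taken.
Rate on top 1: 8.975. B: 32.8 > 8.975 → include.
Rate on top 2: 15.83. C: 28.8 > 15.83 → include.
Rate on top 3: 17.22. E: 22.9 > 17.22 → include.
Optimal diet: A, B, C, E — 4 of 4 types.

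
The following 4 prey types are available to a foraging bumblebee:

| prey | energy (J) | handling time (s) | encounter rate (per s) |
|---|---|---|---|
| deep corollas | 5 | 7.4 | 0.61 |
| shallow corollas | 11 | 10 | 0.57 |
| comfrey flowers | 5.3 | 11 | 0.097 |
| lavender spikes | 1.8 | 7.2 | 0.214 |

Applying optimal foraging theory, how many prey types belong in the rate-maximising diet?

Profitabilities (E/h, J/s): shallow corollas 1.1, deep corollas 0.676, comfrey flowers 0.482, lavender spikes 0.25. Add prey in this order while the next type's profitability exceeds the intake rate on those already taken.
Rate on top 1: 0.9358. deep corollas: 0.676 < 0.9358 → exclude; stop.
Optimal diet: shallow corollas — 1 of 4 types.

1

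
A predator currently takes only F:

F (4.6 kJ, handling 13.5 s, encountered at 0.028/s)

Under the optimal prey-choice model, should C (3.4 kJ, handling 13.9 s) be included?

Intake rate on the current diet: R = (0.028×4.6) / (1 + 0.028×13.5) = 0.1288/1.378 = 0.09347 kJ/s.
Profitability of C: 3.4/13.9 = 0.2446 kJ/s.
0.2446 > 0.09347, so adding C raises the average — include it.

Yes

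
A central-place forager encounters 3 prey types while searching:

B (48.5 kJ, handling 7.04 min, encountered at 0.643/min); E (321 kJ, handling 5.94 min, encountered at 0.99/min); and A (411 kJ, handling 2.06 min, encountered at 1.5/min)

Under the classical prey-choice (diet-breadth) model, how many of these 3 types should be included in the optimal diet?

Rank by E/h (kJ/min): A 200, E 54, B 6.89. Include each in turn until the next type's E/h falls below the running intake rate.
Rate on top 1: 150.7. E: 54 < 150.7 → exclude; stop.
Optimal diet: A — 1 of 3 types.

1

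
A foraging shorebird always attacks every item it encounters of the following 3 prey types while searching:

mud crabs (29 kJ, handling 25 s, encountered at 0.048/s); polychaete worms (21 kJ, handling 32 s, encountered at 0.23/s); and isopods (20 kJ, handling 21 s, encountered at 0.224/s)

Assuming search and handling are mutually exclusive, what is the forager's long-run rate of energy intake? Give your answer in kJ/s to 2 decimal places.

0.75 kJ/s

R = (0.048×29 + 0.23×21 + 0.224×20) / (1 + 0.048×25 + 0.23×32 + 0.224×21) = 10.7/14.26 = 0.7503 kJ/s.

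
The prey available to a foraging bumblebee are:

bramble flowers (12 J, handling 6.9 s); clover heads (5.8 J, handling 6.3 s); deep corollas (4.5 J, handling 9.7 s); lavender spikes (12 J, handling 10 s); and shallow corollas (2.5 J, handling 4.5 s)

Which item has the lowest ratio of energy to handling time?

deep corollas

Profitability E/h (J/s): bramble flowers = 12/6.9 = 1.74, clover heads = 5.8/6.3 = 0.921, deep corollas = 4.5/9.7 = 0.464, lavender spikes = 12/10 = 1.2, shallow corollas = 2.5/4.5 = 0.556.
Ranked: bramble flowers > lavender spikes > clover heads > shallow corollas > deep corollas.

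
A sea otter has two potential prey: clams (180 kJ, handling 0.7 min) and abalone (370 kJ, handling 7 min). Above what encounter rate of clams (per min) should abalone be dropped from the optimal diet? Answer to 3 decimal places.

The zero-one rule: include abalone iff E₂/h₂ > λE₁/(1+λh₁). Equality gives the switch point.
λE₁h₂ = E₂ + λE₂h₁ ⇒ λ = E₂/(E₁h₂ − E₂h₁) = 370/(1260 − 259) = 0.3696 per min.

0.370 per min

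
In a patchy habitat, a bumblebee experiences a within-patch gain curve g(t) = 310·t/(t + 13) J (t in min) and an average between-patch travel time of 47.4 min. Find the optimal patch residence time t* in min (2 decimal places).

Maximise g(t)/(T+t): set derivative to zero → g'(t)(T+t) = g(t).
g'(t) = 310·13/(t + 13)². Setting 310·13/(t+13)² = 310t/[(t+13)(47.4+t)] gives 13(47.4+t) = t(t+13), so t² = 13×47.4 = 616.2.
t* = √616.2 = 24.82 min.

24.82 min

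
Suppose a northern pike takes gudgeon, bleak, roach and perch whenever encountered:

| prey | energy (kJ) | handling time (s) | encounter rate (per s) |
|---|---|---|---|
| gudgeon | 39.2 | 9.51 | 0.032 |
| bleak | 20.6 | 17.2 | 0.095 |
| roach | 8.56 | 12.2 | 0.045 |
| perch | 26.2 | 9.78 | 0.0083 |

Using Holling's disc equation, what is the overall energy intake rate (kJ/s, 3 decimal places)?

1.069 kJ/s

R = Σλ_iE_i / (1 + Σλ_ih_i)
Numerator: 0.032×39.2 + 0.095×20.6 + 0.045×8.56 + 0.0083×26.2 = 3.814
Denominator: 1 + 0.032×9.51 + 0.095×17.2 + 0.045×12.2 + 0.0083×9.78 = 3.568
R = 3.814/3.568 = 1.069 kJ/s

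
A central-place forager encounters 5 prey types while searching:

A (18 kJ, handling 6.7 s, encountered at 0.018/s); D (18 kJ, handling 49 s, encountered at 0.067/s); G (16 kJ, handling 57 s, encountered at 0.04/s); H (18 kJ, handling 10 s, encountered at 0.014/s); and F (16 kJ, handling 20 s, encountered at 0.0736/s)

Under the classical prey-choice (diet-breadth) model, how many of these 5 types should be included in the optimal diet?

3

E/h in descending order: A 2.69, H 1.8, F 0.8, D 0.367, G 0.281 kJ/s. The optimal diet is the largest prefix of this list for which every included type satisfies E_i/h_i > R on the types above it.
Rate on top 1: 0.2891. H: 1.8 > 0.2891 → include.
Rate on top 2: 0.4569. F: 0.8 > 0.4569 → include.
Rate on top 3: 0.6417. D: 0.367 < 0.6417 → exclude; stop.
Optimal diet: A, H, F — 3 of 5 types.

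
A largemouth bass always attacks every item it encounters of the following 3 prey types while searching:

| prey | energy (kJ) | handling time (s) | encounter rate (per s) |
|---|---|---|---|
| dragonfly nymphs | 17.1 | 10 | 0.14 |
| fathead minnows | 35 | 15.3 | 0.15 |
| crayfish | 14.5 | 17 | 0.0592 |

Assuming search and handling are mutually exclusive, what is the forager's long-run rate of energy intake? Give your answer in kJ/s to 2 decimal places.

1.49 kJ/s

R = Σλ_iE_i / (1 + Σλ_ih_i)
Numerator: 0.14×17.1 + 0.15×35 + 0.0592×14.5 = 8.502
Denominator: 1 + 0.14×10 + 0.15×15.3 + 0.0592×17 = 5.701
R = 8.502/5.701 = 1.491 kJ/s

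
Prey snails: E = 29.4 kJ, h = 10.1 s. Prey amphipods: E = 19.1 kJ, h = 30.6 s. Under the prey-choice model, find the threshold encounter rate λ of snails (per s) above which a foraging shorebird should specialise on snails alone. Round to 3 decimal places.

0.027 per s

Drop amphipods once their profitability E₂/h₂ falls below the rate achievable on snails alone: E₂/h₂ = λE₁/(1 + λh₁).
Solve for λ: λE₁h₂ = E₂(1 + λh₁) → λ(E₁h₂ − E₂h₁) = E₂ → λ = E₂/(E₁h₂ − E₂h₁).
λ = 19.1/(29.4×30.6 − 19.1×10.1) = 19.1/706.7 = 0.02703 per s.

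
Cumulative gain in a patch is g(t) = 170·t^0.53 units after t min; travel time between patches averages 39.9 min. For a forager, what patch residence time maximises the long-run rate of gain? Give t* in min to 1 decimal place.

Optimal t* satisfies g'(t*) = g(t*)/(T + t*).
g'(t) = 0.53·170·t^-0.47. Setting 0.53·170·t^-0.47 = 170·t^0.53/(39.9+t) gives 0.53(39.9+t) = t, so 0.47·t = 0.53×39.9.
t* = 0.53×39.9/0.47 = 44.99 min.

45.0 min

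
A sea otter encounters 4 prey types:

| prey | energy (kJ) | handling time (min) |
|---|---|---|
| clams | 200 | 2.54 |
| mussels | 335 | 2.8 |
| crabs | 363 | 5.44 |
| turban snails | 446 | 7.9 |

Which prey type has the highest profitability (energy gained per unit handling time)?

mussels

Profitability E/h (kJ/min): clams = 200/2.54 = 78.7, mussels = 335/2.8 = 120, crabs = 363/5.44 = 66.7, turban snails = 446/7.9 = 56.5.
Ranked: mussels > clams > crabs > turban snails.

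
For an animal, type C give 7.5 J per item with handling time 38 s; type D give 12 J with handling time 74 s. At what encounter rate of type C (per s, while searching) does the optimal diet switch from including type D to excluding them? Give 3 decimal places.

Drop type D once their profitability E₂/h₂ falls below the rate achievable on type C alone: E₂/h₂ = λE₁/(1 + λh₁).
Solve for λ: λE₁h₂ = E₂(1 + λh₁) → λ(E₁h₂ − E₂h₁) = E₂ → λ = E₂/(E₁h₂ − E₂h₁).
λ = 12/(7.5×74 − 12×38) = 12/99 = 0.1212 per s.

0.121 per s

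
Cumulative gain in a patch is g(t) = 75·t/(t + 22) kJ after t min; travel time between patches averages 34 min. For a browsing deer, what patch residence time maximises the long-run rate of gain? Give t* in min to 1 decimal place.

By the marginal value theorem, leave when the instantaneous gain rate g'(t) equals the habitat-wide average g(t)/(T + t).
g'(t) = 75·22/(t + 22)². Setting 75·22/(t+22)² = 75t/[(t+22)(34+t)] gives 22(34+t) = t(t+22), so t² = 22×34 = 748.
t* = √748 = 27.35 min.

27.3 min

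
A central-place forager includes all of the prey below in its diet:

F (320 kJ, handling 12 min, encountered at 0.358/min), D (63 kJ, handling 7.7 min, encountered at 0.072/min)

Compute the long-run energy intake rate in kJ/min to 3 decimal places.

R = (0.358×320 + 0.072×63) / (1 + 0.358×12 + 0.072×7.7) = 119.1/5.85 = 20.36 kJ/min.

20.357 kJ/min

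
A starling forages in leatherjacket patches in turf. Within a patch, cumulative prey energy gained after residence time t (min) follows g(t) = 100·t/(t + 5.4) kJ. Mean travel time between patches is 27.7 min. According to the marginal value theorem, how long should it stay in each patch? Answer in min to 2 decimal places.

By the marginal value theorem, leave when the instantaneous gain rate g'(t) equals the habitat-wide average g(t)/(T + t).
g'(t) = 100·5.4/(t + 5.4)². Setting 100·5.4/(t+5.4)² = 100t/[(t+5.4)(27.7+t)] gives 5.4(27.7+t) = t(t+5.4), so t² = 5.4×27.7 = 149.6.
t* = √149.6 = 12.23 min.

12.23 min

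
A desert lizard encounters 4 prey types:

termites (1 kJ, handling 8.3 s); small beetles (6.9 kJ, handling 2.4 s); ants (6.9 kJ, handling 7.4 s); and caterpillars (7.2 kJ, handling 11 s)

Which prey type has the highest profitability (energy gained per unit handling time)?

small beetles

Profitability E/h (kJ/s): termites = 1/8.3 = 0.12, small beetles = 6.9/2.4 = 2.88, ants = 6.9/7.4 = 0.932, caterpillars = 7.2/11 = 0.655.
Ranked: small beetles > ants > caterpillars > termites.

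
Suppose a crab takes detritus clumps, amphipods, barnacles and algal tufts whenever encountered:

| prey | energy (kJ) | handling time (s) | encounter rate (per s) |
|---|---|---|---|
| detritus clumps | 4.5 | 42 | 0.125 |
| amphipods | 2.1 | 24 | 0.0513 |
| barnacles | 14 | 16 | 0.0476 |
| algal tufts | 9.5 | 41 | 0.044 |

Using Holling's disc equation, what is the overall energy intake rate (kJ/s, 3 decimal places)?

R = (0.125×4.5 + 0.0513×2.1 + 0.0476×14 + 0.044×9.5) / (1 + 0.125×42 + 0.0513×24 + 0.0476×16 + 0.044×41) = 1.755/10.05 = 0.1746 kJ/s.

0.175 kJ/s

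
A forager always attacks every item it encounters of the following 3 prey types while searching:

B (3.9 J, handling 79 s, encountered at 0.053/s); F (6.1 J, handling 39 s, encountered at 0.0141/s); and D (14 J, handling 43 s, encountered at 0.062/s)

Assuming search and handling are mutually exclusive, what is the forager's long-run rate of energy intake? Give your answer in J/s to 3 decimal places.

0.138 J/s

Energy encountered per unit search time: 0.053×3.9 + 0.0141×6.1 + 0.062×14 = 1.161 J/s.
Handling time per unit search time: 0.053×79 + 0.0141×39 + 0.062×43 = 7.403.
Rate = 1.161/(1 + 7.403) = 0.1381 J/s.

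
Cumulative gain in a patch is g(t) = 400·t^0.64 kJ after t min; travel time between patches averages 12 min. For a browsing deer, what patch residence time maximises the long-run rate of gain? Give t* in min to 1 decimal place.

21.3 min

Maximise g(t)/(T+t): set derivative to zero → g'(t)(T+t) = g(t).
g'(t) = 0.64·400·t^-0.36. Setting 0.64·400·t^-0.36 = 400·t^0.64/(12+t) gives 0.64(12+t) = t, so 0.36·t = 0.64×12.
t* = 0.64×12/0.36 = 21.33 min.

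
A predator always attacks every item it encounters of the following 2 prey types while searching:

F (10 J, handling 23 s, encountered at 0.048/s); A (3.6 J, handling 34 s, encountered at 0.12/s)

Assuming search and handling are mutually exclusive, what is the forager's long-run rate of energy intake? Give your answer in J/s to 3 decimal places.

0.147 J/s

R = (0.048×10 + 0.12×3.6) / (1 + 0.048×23 + 0.12×34) = 0.912/6.184 = 0.1475 J/s.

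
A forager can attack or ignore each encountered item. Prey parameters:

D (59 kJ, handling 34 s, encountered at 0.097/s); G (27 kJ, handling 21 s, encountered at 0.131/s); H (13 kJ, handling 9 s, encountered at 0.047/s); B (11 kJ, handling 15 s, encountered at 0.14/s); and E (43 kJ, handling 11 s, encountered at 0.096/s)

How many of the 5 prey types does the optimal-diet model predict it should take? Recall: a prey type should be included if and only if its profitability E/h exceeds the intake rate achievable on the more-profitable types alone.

Profitabilities (E/h, kJ/s): E 3.91, D 1.74, H 1.44, G 1.29, B 0.733. Add prey in this order while the next type's profitability exceeds the intake rate on those already taken.
Rate on top 1: 2.008. D: 1.74 < 2.008 → exclude; stop.
Optimal diet: E — 1 of 5 types.

1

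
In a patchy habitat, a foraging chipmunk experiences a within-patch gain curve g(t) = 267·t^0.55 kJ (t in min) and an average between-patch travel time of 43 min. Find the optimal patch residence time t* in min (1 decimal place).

Maximise g(t)/(T+t): set derivative to zero → g'(t)(T+t) = g(t).
g'(t) = 0.55·267·t^-0.45. Setting 0.55·267·t^-0.45 = 267·t^0.55/(43+t) gives 0.55(43+t) = t, so 0.45·t = 0.55×43.
t* = 0.55×43/0.45 = 52.56 min.

52.6 min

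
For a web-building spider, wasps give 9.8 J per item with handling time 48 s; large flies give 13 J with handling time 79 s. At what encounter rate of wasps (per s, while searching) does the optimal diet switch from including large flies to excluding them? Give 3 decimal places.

0.087 per s

At the threshold, the rate on wasps alone equals the profitability of large flies: λ·9.8/(1 + λ·48) = 13/79 = 0.1646.
Rearranging, λ(9.8 − 0.1646×48) = 0.1646, so λ = 0.1646/1.901 = 0.08655 per s.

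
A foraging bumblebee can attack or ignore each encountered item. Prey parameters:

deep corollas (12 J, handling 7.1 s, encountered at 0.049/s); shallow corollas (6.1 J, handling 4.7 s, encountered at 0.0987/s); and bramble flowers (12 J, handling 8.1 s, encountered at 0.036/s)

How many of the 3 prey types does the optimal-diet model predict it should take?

E/h in descending order: deep corollas 1.69, bramble flowers 1.48, shallow corollas 1.3 J/s. The optimal diet is the largest prefix of this list for which every included type satisfies E_i/h_i > R on the types above it.
Rate on top 1: 0.4362. bramble flowers: 1.48 > 0.4362 → include.
Rate on top 2: 0.6221. shallow corollas: 1.3 > 0.6221 → include.
Optimal diet: deep corollas, bramble flowers, shallow corollas — 3 of 3 types.

3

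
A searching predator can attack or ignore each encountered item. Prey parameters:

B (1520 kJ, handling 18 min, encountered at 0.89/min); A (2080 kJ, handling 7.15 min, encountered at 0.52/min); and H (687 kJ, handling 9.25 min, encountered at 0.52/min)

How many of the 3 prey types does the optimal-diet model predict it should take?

E/h in descending order: A 291, B 84.4, H 74.3 kJ/min. The optimal diet is the largest prefix of this list for which every included type satisfies E_i/h_i > R on the types above it.
Rate on top 1: 229.2. B: 84.4 < 229.2 → exclude; stop.
Optimal diet: A — 1 of 3 types.

1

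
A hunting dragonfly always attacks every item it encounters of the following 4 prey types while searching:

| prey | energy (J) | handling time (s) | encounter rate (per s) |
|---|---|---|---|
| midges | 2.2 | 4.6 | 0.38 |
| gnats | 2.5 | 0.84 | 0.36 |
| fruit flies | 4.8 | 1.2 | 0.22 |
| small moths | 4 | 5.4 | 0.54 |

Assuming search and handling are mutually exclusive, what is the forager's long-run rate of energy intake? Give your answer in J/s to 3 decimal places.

R = Σλ_iE_i / (1 + Σλ_ih_i)
Numerator: 0.38×2.2 + 0.36×2.5 + 0.22×4.8 + 0.54×4 = 4.952
Denominator: 1 + 0.38×4.6 + 0.36×0.84 + 0.22×1.2 + 0.54×5.4 = 6.23
R = 4.952/6.23 = 0.7948 J/s

0.795 J/s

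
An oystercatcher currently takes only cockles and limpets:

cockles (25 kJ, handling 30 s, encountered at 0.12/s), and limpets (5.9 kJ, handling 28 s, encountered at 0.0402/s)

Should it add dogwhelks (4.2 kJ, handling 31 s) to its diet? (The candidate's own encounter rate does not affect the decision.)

On cockles and limpets alone, R = ΣλE/(1+Σλh) = 3.237/5.726 = 0.5654 kJ/s.
Profitability of dogwhelks: 4.2/31 = 0.1355 kJ/s.
0.1355 < 0.5654, so adding dogwhelks would lower the average — exclude it.

No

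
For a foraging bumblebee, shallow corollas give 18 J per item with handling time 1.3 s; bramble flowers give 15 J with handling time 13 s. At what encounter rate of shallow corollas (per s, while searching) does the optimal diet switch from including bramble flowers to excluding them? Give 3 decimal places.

0.070 per s

The zero-one rule: include bramble flowers iff E₂/h₂ > λE₁/(1+λh₁). Equality gives the switch point.
λE₁h₂ = E₂ + λE₂h₁ ⇒ λ = E₂/(E₁h₂ − E₂h₁) = 15/(234 − 19.5) = 0.06993 per s.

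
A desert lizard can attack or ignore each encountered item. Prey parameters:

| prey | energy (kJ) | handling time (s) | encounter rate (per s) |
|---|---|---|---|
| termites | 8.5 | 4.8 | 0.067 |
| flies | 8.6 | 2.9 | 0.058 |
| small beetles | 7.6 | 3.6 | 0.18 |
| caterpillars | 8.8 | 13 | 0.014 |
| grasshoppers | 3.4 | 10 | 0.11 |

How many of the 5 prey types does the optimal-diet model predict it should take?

3

E/h in descending order: flies 2.97, small beetles 2.11, termites 1.77, caterpillars 0.677, grasshoppers 0.34 kJ/s. The optimal diet is the largest prefix of this list for which every included type satisfies E_i/h_i > R on the types above it.
Rate on top 1: 0.427. small beetles: 2.11 > 0.427 → include.
Rate on top 2: 1.028. termites: 1.77 > 1.028 → include.
Rate on top 3: 1.14. caterpillars: 0.677 < 1.14 → exclude; stop.
Optimal diet: flies, small beetles, termites — 3 of 5 types.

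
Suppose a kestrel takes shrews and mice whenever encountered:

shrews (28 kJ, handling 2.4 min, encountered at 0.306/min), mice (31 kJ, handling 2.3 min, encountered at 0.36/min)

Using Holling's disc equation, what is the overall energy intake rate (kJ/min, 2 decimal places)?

R = Σλ_iE_i / (1 + Σλ_ih_i)
Numerator: 0.306×28 + 0.36×31 = 19.73
Denominator: 1 + 0.306×2.4 + 0.36×2.3 = 2.562
R = 19.73/2.562 = 7.699 kJ/min

7.70 kJ/min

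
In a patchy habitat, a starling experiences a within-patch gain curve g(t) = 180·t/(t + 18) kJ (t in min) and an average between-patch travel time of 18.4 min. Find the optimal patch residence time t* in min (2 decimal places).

Optimal t* satisfies g'(t*) = g(t*)/(T + t*).
g'(t) = 180·18/(t + 18)². Setting 180·18/(t+18)² = 180t/[(t+18)(18.4+t)] gives 18(18.4+t) = t(t+18), so t² = 18×18.4 = 331.2.
t* = √331.2 = 18.2 min.

18.20 min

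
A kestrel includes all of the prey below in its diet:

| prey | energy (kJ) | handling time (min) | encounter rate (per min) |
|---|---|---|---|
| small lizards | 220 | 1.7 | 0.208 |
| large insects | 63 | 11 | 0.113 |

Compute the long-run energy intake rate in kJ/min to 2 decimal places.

20.36 kJ/min

R = Σλ_iE_i / (1 + Σλ_ih_i)
Numerator: 0.208×220 + 0.113×63 = 52.88
Denominator: 1 + 0.208×1.7 + 0.113×11 = 2.597
R = 52.88/2.597 = 20.36 kJ/min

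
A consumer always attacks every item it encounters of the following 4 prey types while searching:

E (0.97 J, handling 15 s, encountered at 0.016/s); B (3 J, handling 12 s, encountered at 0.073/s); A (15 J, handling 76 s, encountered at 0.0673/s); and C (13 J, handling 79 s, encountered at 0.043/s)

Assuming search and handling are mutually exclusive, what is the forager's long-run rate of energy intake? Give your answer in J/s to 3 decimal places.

0.170 J/s

R = (0.016×0.97 + 0.073×3 + 0.0673×15 + 0.043×13) / (1 + 0.016×15 + 0.073×12 + 0.0673×76 + 0.043×79) = 1.803/10.63 = 0.1697 J/s.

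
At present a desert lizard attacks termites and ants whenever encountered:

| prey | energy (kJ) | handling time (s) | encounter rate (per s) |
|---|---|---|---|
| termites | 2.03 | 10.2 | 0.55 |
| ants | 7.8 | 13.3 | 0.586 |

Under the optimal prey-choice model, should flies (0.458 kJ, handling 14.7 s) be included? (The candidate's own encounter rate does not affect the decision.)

Intake rate on the current diet: R = (0.55×2.03 + 0.586×7.8) / (1 + 0.55×10.2 + 0.586×13.3) = 5.687/14.4 = 0.3948 kJ/s.
Profitability of flies: 0.458/14.7 = 0.03116 kJ/s.
Since 0.03116 < R, time spent handling flies is better spent searching.

No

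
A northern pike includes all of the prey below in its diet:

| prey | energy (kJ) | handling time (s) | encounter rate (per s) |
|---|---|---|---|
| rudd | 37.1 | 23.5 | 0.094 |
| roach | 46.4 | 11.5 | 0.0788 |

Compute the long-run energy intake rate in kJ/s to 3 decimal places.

R = Σλ_iE_i / (1 + Σλ_ih_i)
Numerator: 0.094×37.1 + 0.0788×46.4 = 7.144
Denominator: 1 + 0.094×23.5 + 0.0788×11.5 = 4.115
R = 7.144/4.115 = 1.736 kJ/s

1.736 kJ/s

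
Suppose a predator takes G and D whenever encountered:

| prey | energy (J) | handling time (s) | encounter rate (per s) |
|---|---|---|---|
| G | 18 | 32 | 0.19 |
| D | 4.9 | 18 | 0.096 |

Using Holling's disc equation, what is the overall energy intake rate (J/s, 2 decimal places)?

0.44 J/s

R = (0.19×18 + 0.096×4.9) / (1 + 0.19×32 + 0.096×18) = 3.89/8.808 = 0.4417 J/s.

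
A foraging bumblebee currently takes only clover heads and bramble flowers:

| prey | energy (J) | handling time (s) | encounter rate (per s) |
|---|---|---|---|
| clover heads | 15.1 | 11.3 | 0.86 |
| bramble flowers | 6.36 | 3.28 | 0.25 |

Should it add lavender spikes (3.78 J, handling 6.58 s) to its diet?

Intake rate on the current diet: R = (0.86×15.1 + 0.25×6.36) / (1 + 0.86×11.3 + 0.25×3.28) = 14.58/11.54 = 1.263 J/s.
Profitability of lavender spikes: 3.78/6.58 = 0.5745 J/s.
0.5745 < 1.263, so adding lavender spikes would lower the average — exclude it.

No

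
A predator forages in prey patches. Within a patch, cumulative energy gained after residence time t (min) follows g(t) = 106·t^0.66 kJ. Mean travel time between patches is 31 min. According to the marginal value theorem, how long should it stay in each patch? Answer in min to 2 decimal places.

Optimal t* satisfies g'(t*) = g(t*)/(T + t*).
g'(t) = 0.66·106·t^-0.34. Setting 0.66·106·t^-0.34 = 106·t^0.66/(31+t) gives 0.66(31+t) = t, so 0.34·t = 0.66×31.
t* = 0.66×31/0.34 = 60.18 min.

60.18 min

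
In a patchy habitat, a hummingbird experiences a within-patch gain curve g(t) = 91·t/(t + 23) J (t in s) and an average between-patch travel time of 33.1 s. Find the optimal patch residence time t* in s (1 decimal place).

By the marginal value theorem, leave when the instantaneous gain rate g'(t) equals the habitat-wide average g(t)/(T + t).
g'(t) = 91·23/(t + 23)². Setting 91·23/(t+23)² = 91t/[(t+23)(33.1+t)] gives 23(33.1+t) = t(t+23), so t² = 23×33.1 = 761.3.
t* = √761.3 = 27.59 s.

27.6 s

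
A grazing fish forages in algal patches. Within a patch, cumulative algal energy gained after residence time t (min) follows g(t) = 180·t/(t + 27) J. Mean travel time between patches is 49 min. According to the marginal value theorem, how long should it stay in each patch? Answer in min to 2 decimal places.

36.37 min

Optimal t* satisfies g'(t*) = g(t*)/(T + t*).
g'(t) = 180·27/(t + 27)². Setting 180·27/(t+27)² = 180t/[(t+27)(49+t)] gives 27(49+t) = t(t+27), so t² = 27×49 = 1323.
t* = √1323 = 36.37 min.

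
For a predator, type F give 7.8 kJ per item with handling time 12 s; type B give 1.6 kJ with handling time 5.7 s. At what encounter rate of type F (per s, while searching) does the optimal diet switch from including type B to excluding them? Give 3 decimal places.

0.063 per s

At the threshold, the rate on type F alone equals the profitability of type B: λ·7.8/(1 + λ·12) = 1.6/5.7 = 0.2807.
Rearranging, λ(7.8 − 0.2807×12) = 0.2807, so λ = 0.2807/4.432 = 0.06334 per s.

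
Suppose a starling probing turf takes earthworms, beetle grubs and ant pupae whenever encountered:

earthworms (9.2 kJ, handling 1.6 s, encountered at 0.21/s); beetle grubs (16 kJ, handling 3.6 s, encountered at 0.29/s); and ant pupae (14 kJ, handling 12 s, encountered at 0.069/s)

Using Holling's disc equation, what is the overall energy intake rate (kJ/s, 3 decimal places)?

R = Σλ_iE_i / (1 + Σλ_ih_i)
Numerator: 0.21×9.2 + 0.29×16 + 0.069×14 = 7.538
Denominator: 1 + 0.21×1.6 + 0.29×3.6 + 0.069×12 = 3.208
R = 7.538/3.208 = 2.35 kJ/s

2.350 kJ/s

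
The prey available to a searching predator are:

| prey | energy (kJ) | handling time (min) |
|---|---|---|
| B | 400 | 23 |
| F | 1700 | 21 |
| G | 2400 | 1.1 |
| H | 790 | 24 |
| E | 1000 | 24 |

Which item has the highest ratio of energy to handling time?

Profitability E/h (kJ/min): B = 400/23 = 17.4, F = 1700/21 = 81, G = 2400/1.1 = 2.18e+03, H = 790/24 = 32.9, E = 1000/24 = 41.7.
Ranked: G > F > E > H > B.

G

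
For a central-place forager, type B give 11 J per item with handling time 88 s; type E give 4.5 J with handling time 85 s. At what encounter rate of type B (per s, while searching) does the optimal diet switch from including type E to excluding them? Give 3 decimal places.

0.008 per s

The zero-one rule: include type E iff E₂/h₂ > λE₁/(1+λh₁). Equality gives the switch point.
λE₁h₂ = E₂ + λE₂h₁ ⇒ λ = E₂/(E₁h₂ − E₂h₁) = 4.5/(935 − 396) = 0.008349 per s.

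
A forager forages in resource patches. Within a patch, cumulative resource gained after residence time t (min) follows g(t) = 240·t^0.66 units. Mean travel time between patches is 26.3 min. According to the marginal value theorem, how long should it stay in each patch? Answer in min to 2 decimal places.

Optimal t* satisfies g'(t*) = g(t*)/(T + t*).
g'(t) = 0.66·240·t^-0.34. Setting 0.66·240·t^-0.34 = 240·t^0.66/(26.3+t) gives 0.66(26.3+t) = t, so 0.34·t = 0.66×26.3.
t* = 0.66×26.3/0.34 = 51.05 min.

51.05 min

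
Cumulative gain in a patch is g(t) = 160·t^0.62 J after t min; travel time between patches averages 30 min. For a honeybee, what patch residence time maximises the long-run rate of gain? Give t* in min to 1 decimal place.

Optimal t* satisfies g'(t*) = g(t*)/(T + t*).
g'(t) = 0.62·160·t^-0.38. Setting 0.62·160·t^-0.38 = 160·t^0.62/(30+t) gives 0.62(30+t) = t, so 0.38·t = 0.62×30.
t* = 0.62×30/0.38 = 48.95 min.

48.9 min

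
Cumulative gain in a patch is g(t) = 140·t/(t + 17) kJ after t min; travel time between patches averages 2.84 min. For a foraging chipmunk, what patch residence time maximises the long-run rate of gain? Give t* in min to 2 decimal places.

6.95 min

Optimal t* satisfies g'(t*) = g(t*)/(T + t*).
g'(t) = 140·17/(t + 17)². Setting 140·17/(t+17)² = 140t/[(t+17)(2.84+t)] gives 17(2.84+t) = t(t+17), so t² = 17×2.84 = 48.28.
t* = √48.28 = 6.948 min.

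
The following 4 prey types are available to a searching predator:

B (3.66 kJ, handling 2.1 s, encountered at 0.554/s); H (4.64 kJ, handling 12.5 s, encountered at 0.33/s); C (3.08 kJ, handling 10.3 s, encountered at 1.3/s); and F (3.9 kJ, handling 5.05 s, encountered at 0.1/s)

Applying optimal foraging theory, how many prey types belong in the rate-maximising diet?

1

Profitabilities (E/h, kJ/s): B 1.74, F 0.772, H 0.371, C 0.299. Add prey in this order while the next type's profitability exceeds the intake rate on those already taken.
Rate on top 1: 0.9372. F: 0.772 < 0.9372 → exclude; stop.
Optimal diet: B — 1 of 4 types.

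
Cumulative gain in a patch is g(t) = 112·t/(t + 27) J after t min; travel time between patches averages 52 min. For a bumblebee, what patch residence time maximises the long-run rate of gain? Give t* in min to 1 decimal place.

By the marginal value theorem, leave when the instantaneous gain rate g'(t) equals the habitat-wide average g(t)/(T + t).
g'(t) = 112·27/(t + 27)². Setting 112·27/(t+27)² = 112t/[(t+27)(52+t)] gives 27(52+t) = t(t+27), so t² = 27×52 = 1404.
t* = √1404 = 37.47 min.

37.5 min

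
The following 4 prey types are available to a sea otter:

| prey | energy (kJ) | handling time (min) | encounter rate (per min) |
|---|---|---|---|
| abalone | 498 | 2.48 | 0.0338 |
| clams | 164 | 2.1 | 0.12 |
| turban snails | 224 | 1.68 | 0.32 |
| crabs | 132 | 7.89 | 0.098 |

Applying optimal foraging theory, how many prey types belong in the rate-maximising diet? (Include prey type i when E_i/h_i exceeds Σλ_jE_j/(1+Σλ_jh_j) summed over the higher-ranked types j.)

3

Profitabilities (E/h, kJ/min): abalone 201, turban snails 133, clams 78.1, crabs 16.7. Add prey in this order while the next type's profitability exceeds the intake rate on those already taken.
Rate on top 1: 15.53. turban snails: 133 > 15.53 → include.
Rate on top 2: 54.59. clams: 78.1 > 54.59 → include.
Rate on top 3: 57.75. crabs: 16.7 < 57.75 → exclude; stop.
Optimal diet: abalone, turban snails, clams — 3 of 4 types.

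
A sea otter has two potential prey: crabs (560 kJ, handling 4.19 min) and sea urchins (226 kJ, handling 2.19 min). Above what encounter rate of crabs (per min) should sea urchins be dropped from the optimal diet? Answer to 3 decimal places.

The zero-one rule: include sea urchins iff E₂/h₂ > λE₁/(1+λh₁). Equality gives the switch point.
λE₁h₂ = E₂ + λE₂h₁ ⇒ λ = E₂/(E₁h₂ − E₂h₁) = 226/(1226 − 946.9) = 0.8087 per min.

0.809 per min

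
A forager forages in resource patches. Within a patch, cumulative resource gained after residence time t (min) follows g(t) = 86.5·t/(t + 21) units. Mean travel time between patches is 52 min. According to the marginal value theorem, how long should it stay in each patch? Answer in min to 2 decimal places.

Maximise g(t)/(T+t): set derivative to zero → g'(t)(T+t) = g(t).
g'(t) = 86.5·21/(t + 21)². Setting 86.5·21/(t+21)² = 86.5t/[(t+21)(52+t)] gives 21(52+t) = t(t+21), so t² = 21×52 = 1092.
t* = √1092 = 33.05 min.

33.05 min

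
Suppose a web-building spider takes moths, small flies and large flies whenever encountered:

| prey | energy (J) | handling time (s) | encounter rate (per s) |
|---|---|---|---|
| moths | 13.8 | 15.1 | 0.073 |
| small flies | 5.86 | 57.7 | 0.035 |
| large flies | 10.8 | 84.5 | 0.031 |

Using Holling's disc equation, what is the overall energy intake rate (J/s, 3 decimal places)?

0.230 J/s

Energy encountered per unit search time: 0.073×13.8 + 0.035×5.86 + 0.031×10.8 = 1.547 J/s.
Handling time per unit search time: 0.073×15.1 + 0.035×57.7 + 0.031×84.5 = 5.741.
Rate = 1.547/(1 + 5.741) = 0.2295 J/s.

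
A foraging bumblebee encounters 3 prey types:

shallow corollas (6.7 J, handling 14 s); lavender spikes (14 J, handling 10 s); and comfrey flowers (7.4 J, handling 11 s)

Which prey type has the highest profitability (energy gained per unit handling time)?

Profitability E/h (J/s): shallow corollas = 6.7/14 = 0.479, lavender spikes = 14/10 = 1.4, comfrey flowers = 7.4/11 = 0.673.
Ranked: lavender spikes > comfrey flowers > shallow corollas.

lavender spikes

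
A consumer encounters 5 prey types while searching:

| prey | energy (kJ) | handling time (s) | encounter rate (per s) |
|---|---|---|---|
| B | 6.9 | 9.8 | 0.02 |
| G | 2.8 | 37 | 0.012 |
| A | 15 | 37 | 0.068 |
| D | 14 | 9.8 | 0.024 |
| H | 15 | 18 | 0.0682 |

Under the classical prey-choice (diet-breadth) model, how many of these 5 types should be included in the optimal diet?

3

Rank by E/h (kJ/s): D 1.43, H 0.833, B 0.704, A 0.405, G 0.0757. Include each in turn until the next type's E/h falls below the running intake rate.
Rate on top 1: 0.272. H: 0.833 > 0.272 → include.
Rate on top 2: 0.5518. B: 0.704 > 0.5518 → include.
Rate on top 3: 0.563. A: 0.405 < 0.563 → exclude; stop.
Optimal diet: D, H, B — 3 of 5 types.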